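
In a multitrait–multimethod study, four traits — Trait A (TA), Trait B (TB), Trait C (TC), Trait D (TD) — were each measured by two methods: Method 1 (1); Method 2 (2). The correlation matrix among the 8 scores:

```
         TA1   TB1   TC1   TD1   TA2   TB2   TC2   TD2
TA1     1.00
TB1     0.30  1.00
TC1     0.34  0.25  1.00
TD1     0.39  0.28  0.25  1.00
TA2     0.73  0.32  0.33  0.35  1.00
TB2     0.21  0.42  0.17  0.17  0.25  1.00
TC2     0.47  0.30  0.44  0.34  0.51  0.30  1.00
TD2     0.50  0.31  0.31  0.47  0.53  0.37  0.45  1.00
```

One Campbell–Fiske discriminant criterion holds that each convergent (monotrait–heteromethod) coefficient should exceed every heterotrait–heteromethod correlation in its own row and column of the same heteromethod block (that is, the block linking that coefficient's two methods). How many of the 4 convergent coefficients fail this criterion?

Convergent coefficients and their comparison sets:
TA (methods 1·2): 0.73 vs {0.21, 0.32, 0.47, 0.33, 0.50, 0.35} → pass.
TB (methods 1·2): 0.42 vs {0.32, 0.21, 0.30, 0.17, 0.31, 0.17} → pass.
TC (methods 1·2): 0.44 vs {0.33, 0.47, 0.17, 0.30, 0.31, 0.34} → fail.
TD (methods 1·2): 0.47 vs {0.35, 0.50, 0.17, 0.31, 0.34, 0.31} → fail.
2 of 4 fail.

2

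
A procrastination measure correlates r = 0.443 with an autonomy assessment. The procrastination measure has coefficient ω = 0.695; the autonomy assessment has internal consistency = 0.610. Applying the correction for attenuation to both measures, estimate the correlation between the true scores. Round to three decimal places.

0.680

r_true = r_obs / √(r_xx · r_yy) = 0.443 / √(0.695 × 0.610) = 0.443 / √0.423950 = 0.443 / 0.6511 ≈ 0.680.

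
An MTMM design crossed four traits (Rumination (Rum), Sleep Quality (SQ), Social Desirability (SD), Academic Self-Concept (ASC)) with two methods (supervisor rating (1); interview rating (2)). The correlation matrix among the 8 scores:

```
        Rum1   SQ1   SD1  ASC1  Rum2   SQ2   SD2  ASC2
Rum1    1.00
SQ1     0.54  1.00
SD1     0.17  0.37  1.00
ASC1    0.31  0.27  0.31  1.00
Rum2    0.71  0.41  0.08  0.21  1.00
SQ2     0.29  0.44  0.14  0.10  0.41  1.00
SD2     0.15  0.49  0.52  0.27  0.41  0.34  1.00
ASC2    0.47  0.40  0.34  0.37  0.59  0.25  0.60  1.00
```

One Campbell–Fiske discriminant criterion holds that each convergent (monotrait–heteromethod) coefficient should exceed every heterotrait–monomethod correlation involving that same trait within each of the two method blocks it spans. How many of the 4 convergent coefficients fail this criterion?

Convergent coefficients and their comparison sets:
Rum (methods 1·2): 0.71 vs {0.54, 0.41, 0.17, 0.41, 0.31, 0.59} → pass.
SQ (methods 1·2): 0.44 vs {0.54, 0.41, 0.37, 0.34, 0.27, 0.25} → fail.
SD (methods 1·2): 0.52 vs {0.17, 0.41, 0.37, 0.34, 0.31, 0.60} → fail.
ASC (methods 1·2): 0.37 vs {0.31, 0.59, 0.27, 0.25, 0.31, 0.60} → fail.
3 of 4 fail.

3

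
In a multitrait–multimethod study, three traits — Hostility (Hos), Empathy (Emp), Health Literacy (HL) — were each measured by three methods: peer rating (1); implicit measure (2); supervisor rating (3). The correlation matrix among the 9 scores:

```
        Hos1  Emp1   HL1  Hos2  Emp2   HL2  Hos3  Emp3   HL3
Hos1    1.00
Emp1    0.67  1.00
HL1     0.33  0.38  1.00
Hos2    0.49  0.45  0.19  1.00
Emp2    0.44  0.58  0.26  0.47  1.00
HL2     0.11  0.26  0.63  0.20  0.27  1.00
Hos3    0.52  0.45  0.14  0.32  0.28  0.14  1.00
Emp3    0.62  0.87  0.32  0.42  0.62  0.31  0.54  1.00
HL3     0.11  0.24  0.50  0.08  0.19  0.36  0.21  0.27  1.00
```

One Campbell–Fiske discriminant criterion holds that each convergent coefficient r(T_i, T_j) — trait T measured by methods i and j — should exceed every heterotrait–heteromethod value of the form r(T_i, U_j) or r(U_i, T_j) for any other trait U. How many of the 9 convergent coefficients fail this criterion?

Each convergent coefficient versus the relevant comparison correlations:
Hos (methods 1·2): 0.49 vs {0.44, 0.45, 0.11, 0.19} → pass.
Hos (methods 1·3): 0.52 vs {0.62, 0.45, 0.11, 0.14} → fail.
Hos (methods 2·3): 0.32 vs {0.42, 0.28, 0.08, 0.14} → fail.
Emp (methods 1·2): 0.58 vs {0.45, 0.44, 0.26, 0.26} → pass.
Emp (methods 1·3): 0.87 vs {0.45, 0.62, 0.24, 0.32} → pass.
Emp (methods 2·3): 0.62 vs {0.28, 0.42, 0.19, 0.31} → pass.
HL (methods 1·2): 0.63 vs {0.19, 0.11, 0.26, 0.26} → pass.
HL (methods 1·3): 0.50 vs {0.14, 0.11, 0.32, 0.24} → pass.
HL (methods 2·3): 0.36 vs {0.14, 0.08, 0.31, 0.19} → pass.
2 of 9 fail.

2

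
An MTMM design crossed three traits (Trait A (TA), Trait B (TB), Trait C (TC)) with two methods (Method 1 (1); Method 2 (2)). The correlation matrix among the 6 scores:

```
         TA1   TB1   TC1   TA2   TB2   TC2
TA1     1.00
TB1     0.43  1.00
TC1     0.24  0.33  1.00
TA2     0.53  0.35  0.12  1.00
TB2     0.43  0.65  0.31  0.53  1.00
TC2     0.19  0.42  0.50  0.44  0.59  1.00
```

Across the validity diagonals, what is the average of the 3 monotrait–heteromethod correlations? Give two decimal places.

0.56

Convergent values: 0.53, 0.65, 0.50; mean = 1.68/3 = 0.56.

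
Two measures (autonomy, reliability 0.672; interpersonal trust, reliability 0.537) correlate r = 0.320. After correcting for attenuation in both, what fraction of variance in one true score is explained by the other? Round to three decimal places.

0.284

Disattenuated r = 0.320 / √(0.672 × 0.537) = 0.320 / 0.6007 = 0.5327.
Shared true-score variance = 0.5327² = 0.2838 ≈ 0.284.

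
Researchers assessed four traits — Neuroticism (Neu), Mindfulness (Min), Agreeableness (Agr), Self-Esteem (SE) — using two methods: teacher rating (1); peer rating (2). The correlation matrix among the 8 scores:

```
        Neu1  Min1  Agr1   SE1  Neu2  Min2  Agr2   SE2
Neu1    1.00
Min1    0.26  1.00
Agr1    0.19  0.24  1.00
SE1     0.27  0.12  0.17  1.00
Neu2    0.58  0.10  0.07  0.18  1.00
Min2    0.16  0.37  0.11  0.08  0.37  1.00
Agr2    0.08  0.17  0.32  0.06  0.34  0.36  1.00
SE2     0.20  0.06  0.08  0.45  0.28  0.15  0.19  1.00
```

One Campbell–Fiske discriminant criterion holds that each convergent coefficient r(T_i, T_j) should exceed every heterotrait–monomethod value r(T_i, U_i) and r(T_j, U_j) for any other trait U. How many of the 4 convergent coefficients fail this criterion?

Checking each validity diagonal entry against its comparison values:
Neu (methods 1·2): 0.58 vs {0.26, 0.37, 0.19, 0.34, 0.27, 0.28} → pass.
Min (methods 1·2): 0.37 vs {0.26, 0.37, 0.24, 0.36, 0.12, 0.15} → fail.
Agr (methods 1·2): 0.32 vs {0.19, 0.34, 0.24, 0.36, 0.17, 0.19} → fail.
SE (methods 1·2): 0.45 vs {0.27, 0.28, 0.12, 0.15, 0.17, 0.19} → pass.
2 of 4 fail.

2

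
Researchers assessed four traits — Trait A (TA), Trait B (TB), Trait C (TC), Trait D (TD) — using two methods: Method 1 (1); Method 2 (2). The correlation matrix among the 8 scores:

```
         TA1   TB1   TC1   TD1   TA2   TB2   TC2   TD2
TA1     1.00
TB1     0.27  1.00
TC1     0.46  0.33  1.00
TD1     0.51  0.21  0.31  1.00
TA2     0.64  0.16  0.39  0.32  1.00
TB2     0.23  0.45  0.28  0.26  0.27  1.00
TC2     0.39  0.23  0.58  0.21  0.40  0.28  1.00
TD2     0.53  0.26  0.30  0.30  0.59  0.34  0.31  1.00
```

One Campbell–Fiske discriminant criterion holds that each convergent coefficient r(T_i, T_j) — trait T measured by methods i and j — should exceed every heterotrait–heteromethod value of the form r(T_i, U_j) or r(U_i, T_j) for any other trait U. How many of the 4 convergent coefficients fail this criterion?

Convergent coefficients and their comparison sets:
TA (methods 1·2): 0.64 vs {0.23, 0.16, 0.39, 0.39, 0.53, 0.32} → pass.
TB (methods 1·2): 0.45 vs {0.16, 0.23, 0.23, 0.28, 0.26, 0.26} → pass.
TC (methods 1·2): 0.58 vs {0.39, 0.39, 0.28, 0.23, 0.30, 0.21} → pass.
TD (methods 1·2): 0.30 vs {0.32, 0.53, 0.26, 0.26, 0.21, 0.30} → fail.
1 of 4 fail.

1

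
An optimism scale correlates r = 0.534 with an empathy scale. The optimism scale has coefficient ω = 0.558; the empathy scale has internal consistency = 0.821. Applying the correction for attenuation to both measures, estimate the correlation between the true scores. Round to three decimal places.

r_true = r_obs / √(r_xx · r_yy) = 0.534 / √(0.558 × 0.821) = 0.534 / √0.458118 = 0.534 / 0.6768 ≈ 0.789.

0.789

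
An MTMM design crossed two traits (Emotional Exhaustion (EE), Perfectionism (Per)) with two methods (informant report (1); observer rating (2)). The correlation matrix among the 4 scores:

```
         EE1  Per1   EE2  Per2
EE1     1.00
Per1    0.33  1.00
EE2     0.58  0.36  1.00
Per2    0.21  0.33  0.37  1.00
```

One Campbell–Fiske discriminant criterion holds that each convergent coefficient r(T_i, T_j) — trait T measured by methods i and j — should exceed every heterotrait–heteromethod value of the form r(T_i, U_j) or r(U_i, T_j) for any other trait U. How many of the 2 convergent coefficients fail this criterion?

1

Convergent coefficients and their comparison sets:
EE (methods 1·2): 0.58 vs {0.21, 0.36} → pass.
Per (methods 1·2): 0.33 vs {0.36, 0.21} → fail.
1 of 2 fail.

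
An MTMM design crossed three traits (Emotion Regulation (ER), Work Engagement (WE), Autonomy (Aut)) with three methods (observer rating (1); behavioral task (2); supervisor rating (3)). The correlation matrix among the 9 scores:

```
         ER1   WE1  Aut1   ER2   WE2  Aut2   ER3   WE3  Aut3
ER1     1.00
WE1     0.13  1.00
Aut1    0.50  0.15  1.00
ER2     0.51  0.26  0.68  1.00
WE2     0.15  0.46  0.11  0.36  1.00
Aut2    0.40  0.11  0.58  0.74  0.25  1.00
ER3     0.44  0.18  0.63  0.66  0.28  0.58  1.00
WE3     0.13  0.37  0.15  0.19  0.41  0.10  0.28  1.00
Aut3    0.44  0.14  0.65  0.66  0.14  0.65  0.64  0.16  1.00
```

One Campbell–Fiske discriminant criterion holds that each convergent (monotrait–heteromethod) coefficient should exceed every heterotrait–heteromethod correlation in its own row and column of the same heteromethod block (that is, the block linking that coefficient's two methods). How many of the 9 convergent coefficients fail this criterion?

5

Convergent coefficients and their comparison sets:
ER (methods 1·2): 0.51 vs {0.15, 0.26, 0.40, 0.68} → fail.
ER (methods 1·3): 0.44 vs {0.13, 0.18, 0.44, 0.63} → fail.
ER (methods 2·3): 0.66 vs {0.19, 0.28, 0.66, 0.58} → fail.
WE (methods 1·2): 0.46 vs {0.26, 0.15, 0.11, 0.11} → pass.
WE (methods 1·3): 0.37 vs {0.18, 0.13, 0.14, 0.15} → pass.
WE (methods 2·3): 0.41 vs {0.28, 0.19, 0.14, 0.10} → pass.
Aut (methods 1·2): 0.58 vs {0.68, 0.40, 0.11, 0.11} → fail.
Aut (methods 1·3): 0.65 vs {0.63, 0.44, 0.15, 0.14} → pass.
Aut (methods 2·3): 0.65 vs {0.58, 0.66, 0.10, 0.14} → fail.
5 of 9 fail.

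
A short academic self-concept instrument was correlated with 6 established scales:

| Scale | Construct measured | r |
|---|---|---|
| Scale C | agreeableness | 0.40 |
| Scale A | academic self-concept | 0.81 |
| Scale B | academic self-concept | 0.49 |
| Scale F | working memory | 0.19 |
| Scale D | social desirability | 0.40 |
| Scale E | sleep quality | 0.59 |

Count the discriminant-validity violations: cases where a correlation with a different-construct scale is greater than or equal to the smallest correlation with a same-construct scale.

Convergent (same construct = academic self-concept): Scale A, Scale B.
Smallest convergent = 0.49. Discriminant values: 0.40, 0.19, 0.40, 0.59; count ≥ 0.49 → 1.

1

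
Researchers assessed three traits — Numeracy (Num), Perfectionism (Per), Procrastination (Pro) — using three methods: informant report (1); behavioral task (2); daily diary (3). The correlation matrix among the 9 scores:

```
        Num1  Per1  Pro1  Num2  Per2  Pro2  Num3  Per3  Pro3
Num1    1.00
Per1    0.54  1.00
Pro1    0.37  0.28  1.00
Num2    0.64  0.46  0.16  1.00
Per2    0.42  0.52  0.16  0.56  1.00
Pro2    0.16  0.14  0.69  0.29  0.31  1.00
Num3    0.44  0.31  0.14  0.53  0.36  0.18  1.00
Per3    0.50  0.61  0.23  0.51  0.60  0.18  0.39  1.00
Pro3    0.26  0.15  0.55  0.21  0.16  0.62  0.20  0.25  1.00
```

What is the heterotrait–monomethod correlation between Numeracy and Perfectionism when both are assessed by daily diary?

0.39

Different traits, same method: r(Num3, Per3) = 0.39.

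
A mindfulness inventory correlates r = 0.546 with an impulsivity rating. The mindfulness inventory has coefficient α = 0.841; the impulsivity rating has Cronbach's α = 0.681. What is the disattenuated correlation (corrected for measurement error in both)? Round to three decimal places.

0.721

r_true = r_obs / √(r_xx · r_yy) = 0.546 / √(0.841 × 0.681) = 0.546 / √0.572721 = 0.546 / 0.7568 ≈ 0.721.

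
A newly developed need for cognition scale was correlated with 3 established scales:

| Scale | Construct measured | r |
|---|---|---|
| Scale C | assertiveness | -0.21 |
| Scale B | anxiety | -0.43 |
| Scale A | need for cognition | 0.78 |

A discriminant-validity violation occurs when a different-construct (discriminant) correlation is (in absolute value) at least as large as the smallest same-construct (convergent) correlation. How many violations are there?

0

Convergent (same construct = need for cognition): Scale A.
Smallest convergent = 0.78. Discriminant |r|: 0.21, 0.43; count ≥ 0.78 → 0.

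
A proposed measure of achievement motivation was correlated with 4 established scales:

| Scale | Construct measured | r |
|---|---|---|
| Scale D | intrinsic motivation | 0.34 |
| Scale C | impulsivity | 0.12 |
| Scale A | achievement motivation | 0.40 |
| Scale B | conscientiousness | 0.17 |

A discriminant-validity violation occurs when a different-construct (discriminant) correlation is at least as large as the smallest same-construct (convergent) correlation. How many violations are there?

Convergent (same construct = achievement motivation): Scale A.
Smallest convergent = 0.40. Discriminant values: 0.34, 0.12, 0.17; count ≥ 0.40 → 0.

0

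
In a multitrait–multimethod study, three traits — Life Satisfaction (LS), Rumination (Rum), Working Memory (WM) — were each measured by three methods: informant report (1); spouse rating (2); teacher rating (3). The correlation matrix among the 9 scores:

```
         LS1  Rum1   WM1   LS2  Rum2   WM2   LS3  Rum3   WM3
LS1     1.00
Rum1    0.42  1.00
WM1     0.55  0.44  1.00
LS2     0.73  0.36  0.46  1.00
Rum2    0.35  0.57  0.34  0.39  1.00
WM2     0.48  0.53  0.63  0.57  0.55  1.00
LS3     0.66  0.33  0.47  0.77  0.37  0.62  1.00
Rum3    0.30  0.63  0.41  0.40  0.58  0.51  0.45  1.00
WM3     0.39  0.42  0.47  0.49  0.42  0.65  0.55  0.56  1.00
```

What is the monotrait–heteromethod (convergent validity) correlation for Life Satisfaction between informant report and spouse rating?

0.73

Same trait (LS), different methods: r(LS1, LS2) = 0.73.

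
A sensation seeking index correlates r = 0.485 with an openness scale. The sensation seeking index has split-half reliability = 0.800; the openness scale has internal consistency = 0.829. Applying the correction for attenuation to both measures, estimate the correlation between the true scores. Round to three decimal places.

0.596

r_true = r_obs / √(r_xx · r_yy) = 0.485 / √(0.800 × 0.829) = 0.485 / √0.663200 = 0.485 / 0.8144 ≈ 0.596.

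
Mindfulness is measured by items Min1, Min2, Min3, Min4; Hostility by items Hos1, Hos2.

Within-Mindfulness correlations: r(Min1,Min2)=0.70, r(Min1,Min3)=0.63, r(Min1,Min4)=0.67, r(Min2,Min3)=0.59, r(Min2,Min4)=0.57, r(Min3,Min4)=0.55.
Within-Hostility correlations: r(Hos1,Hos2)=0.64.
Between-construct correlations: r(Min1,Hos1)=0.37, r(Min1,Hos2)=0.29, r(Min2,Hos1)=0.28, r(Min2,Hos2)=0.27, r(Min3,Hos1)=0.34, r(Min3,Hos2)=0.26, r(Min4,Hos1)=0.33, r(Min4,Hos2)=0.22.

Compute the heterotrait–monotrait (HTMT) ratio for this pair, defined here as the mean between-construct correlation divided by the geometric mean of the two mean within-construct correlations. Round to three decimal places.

Between-construct mean = 2.36/8 = 0.2950.
Mean within-Min = 3.71/6 = 0.6183; mean within-Hos = 0.64/1 = 0.6400.
Geometric mean = √(0.6183 × 0.6400) = 0.6291.
HTMT = 0.2950 / 0.6291 = 0.469.

0.469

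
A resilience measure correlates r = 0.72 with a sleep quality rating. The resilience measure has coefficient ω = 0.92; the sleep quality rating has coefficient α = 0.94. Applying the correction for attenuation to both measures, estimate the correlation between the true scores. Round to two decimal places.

0.77

r_true = r_obs / √(r_xx · r_yy) = 0.72 / √(0.92 × 0.94) = 0.72 / √0.8648 = 0.72 / 0.9299 ≈ 0.77.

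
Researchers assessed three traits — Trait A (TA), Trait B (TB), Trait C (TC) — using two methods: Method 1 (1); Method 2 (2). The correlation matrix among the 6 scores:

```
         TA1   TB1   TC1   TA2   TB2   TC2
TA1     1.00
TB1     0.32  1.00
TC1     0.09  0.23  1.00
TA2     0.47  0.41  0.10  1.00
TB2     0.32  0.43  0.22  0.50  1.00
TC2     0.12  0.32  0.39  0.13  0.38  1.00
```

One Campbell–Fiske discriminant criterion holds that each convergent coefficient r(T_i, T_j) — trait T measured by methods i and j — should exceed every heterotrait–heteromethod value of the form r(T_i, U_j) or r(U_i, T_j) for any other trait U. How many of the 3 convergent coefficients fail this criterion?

Each convergent coefficient versus the relevant comparison correlations:
TA (methods 1·2): 0.47 vs {0.32, 0.41, 0.12, 0.10} → pass.
TB (methods 1·2): 0.43 vs {0.41, 0.32, 0.32, 0.22} → pass.
TC (methods 1·2): 0.39 vs {0.10, 0.12, 0.22, 0.32} → pass.
0 of 3 fail.

0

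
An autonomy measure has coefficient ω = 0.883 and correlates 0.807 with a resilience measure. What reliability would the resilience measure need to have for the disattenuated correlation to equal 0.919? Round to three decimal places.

r_true = r_obs / √(r_xx · r_yy) ⇒ 0.919 = 0.807 / √(0.883 · r_yy).
√(0.883 · r_yy) = 0.807 / 0.919 = 0.8781; 0.883 · r_yy = 0.7711; r_yy = 0.7711 / 0.883 ≈ 0.873.

0.873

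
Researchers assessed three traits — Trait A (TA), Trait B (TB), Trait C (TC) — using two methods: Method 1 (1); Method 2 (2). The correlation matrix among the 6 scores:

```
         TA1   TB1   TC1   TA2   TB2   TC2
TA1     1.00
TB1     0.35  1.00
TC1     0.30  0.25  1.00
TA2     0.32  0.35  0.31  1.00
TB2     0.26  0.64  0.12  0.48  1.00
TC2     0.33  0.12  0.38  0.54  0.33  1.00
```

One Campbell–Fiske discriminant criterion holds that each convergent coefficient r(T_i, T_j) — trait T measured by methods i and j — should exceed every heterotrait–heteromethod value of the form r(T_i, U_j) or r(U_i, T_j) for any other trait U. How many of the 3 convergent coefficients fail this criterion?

1

Each convergent coefficient versus the relevant comparison correlations:
TA (methods 1·2): 0.32 vs {0.26, 0.35, 0.33, 0.31} → fail.
TB (methods 1·2): 0.64 vs {0.35, 0.26, 0.12, 0.12} → pass.
TC (methods 1·2): 0.38 vs {0.31, 0.33, 0.12, 0.12} → pass.
1 of 3 fail.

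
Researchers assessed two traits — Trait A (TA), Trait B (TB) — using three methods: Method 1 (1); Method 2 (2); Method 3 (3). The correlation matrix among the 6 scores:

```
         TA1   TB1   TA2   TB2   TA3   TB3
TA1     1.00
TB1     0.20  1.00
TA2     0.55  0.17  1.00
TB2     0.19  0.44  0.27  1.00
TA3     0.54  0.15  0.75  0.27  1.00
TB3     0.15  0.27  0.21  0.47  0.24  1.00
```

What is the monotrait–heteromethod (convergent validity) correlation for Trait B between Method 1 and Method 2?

Same trait (TB), different methods: r(TB1, TB2) = 0.44.

0.44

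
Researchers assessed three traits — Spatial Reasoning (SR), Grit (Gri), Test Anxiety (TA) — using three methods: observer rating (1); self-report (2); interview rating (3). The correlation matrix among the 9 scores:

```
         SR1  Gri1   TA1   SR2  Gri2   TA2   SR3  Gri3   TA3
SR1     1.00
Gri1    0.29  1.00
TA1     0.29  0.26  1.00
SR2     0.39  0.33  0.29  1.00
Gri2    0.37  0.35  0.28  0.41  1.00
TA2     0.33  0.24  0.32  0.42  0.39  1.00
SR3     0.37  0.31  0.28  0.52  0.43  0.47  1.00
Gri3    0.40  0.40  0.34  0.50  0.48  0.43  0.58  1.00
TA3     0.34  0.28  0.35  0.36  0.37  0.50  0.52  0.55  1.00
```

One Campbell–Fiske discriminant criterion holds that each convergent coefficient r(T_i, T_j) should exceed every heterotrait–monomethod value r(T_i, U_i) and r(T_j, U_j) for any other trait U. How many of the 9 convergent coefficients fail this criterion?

Checking each validity diagonal entry against its comparison values:
SR (methods 1·2): 0.39 vs {0.29, 0.41, 0.29, 0.42} → fail.
SR (methods 1·3): 0.37 vs {0.29, 0.58, 0.29, 0.52} → fail.
SR (methods 2·3): 0.52 vs {0.41, 0.58, 0.42, 0.52} → fail.
Gri (methods 1·2): 0.35 vs {0.29, 0.41, 0.26, 0.39} → fail.
Gri (methods 1·3): 0.40 vs {0.29, 0.58, 0.26, 0.55} → fail.
Gri (methods 2·3): 0.48 vs {0.41, 0.58, 0.39, 0.55} → fail.
TA (methods 1·2): 0.32 vs {0.29, 0.42, 0.26, 0.39} → fail.
TA (methods 1·3): 0.35 vs {0.29, 0.52, 0.26, 0.55} → fail.
TA (methods 2·3): 0.50 vs {0.42, 0.52, 0.39, 0.55} → fail.
9 of 9 fail.

9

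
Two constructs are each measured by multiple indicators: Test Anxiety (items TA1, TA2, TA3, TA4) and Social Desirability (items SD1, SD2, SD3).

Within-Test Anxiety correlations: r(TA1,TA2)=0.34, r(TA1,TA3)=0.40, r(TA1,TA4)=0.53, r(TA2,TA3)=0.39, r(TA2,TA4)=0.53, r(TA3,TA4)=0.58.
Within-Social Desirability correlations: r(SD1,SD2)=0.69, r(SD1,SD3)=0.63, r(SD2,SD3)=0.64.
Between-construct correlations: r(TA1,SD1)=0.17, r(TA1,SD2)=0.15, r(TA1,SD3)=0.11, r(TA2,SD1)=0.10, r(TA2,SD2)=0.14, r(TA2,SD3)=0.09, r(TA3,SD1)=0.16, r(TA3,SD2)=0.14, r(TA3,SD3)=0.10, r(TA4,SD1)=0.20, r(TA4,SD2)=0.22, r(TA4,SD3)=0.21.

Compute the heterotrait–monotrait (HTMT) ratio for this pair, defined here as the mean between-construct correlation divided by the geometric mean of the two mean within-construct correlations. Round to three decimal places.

Mean heterotrait r = 1.79/12 = 0.1492.
Mean within-TA = 2.77/6 = 0.4617; mean within-SD = 1.96/3 = 0.6533.
Geometric mean = √(0.4617 × 0.6533) = 0.5492.
HTMT = 0.1492 / 0.5492 = 0.272.

0.272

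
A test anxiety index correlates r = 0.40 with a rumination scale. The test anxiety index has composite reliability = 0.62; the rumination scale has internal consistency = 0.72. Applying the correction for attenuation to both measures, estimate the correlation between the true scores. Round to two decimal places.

r_true = r_obs / √(r_xx · r_yy) = 0.40 / √(0.62 × 0.72) = 0.40 / √0.4464 = 0.40 / 0.6681 ≈ 0.60.

0.60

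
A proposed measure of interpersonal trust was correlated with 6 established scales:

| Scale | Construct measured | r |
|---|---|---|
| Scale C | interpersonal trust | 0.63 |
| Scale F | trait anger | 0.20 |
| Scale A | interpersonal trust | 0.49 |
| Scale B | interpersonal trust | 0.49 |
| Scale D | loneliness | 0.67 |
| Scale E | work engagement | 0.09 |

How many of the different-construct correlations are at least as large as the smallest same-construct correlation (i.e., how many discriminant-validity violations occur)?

Convergent (same construct = interpersonal trust): Scale C, Scale A, Scale B.
Smallest convergent = 0.49. Discriminant values: 0.20, 0.67, 0.09; count ≥ 0.49 → 1.

1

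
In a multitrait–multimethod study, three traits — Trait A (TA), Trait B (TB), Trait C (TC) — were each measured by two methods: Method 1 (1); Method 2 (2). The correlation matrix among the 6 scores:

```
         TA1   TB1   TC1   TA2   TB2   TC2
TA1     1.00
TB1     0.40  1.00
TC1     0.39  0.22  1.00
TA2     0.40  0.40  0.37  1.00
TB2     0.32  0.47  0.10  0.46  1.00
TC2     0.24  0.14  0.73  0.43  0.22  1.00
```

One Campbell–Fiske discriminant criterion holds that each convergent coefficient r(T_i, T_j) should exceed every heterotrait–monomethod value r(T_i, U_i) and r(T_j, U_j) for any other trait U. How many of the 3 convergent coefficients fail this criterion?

Checking each validity diagonal entry against its comparison values:
TA (methods 1·2): 0.40 vs {0.40, 0.46, 0.39, 0.43} → fail.
TB (methods 1·2): 0.47 vs {0.40, 0.46, 0.22, 0.22} → pass.
TC (methods 1·2): 0.73 vs {0.39, 0.43, 0.22, 0.22} → pass.
1 of 3 fail.

1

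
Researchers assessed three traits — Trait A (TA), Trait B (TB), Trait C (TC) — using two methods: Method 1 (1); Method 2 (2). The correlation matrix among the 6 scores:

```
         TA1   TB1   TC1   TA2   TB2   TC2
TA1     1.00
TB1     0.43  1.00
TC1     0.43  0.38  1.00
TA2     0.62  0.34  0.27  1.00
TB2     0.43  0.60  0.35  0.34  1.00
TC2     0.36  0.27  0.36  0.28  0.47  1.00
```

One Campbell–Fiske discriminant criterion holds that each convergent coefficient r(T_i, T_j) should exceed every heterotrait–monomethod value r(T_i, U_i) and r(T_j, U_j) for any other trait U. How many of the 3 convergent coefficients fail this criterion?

Convergent coefficients and their comparison sets:
TA (methods 1·2): 0.62 vs {0.43, 0.34, 0.43, 0.28} → pass.
TB (methods 1·2): 0.60 vs {0.43, 0.34, 0.38, 0.47} → pass.
TC (methods 1·2): 0.36 vs {0.43, 0.28, 0.38, 0.47} → fail.
1 of 3 fail.

1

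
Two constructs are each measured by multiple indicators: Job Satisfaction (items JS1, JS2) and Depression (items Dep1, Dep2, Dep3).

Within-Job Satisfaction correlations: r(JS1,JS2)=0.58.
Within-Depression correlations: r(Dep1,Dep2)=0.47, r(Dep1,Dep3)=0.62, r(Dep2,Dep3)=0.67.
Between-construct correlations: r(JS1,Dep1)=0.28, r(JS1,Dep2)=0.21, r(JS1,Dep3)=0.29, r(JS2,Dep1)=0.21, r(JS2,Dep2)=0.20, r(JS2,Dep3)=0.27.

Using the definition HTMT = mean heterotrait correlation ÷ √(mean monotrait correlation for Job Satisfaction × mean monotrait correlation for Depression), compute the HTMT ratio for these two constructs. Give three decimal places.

0.417

Between-construct mean = 1.46/6 = 0.2433.
Mean within-JS = 0.58/1 = 0.5800; mean within-Dep = 1.76/3 = 0.5867.
Geometric mean = √(0.5800 × 0.5867) = 0.5833.
HTMT = 0.2433 / 0.5833 = 0.417.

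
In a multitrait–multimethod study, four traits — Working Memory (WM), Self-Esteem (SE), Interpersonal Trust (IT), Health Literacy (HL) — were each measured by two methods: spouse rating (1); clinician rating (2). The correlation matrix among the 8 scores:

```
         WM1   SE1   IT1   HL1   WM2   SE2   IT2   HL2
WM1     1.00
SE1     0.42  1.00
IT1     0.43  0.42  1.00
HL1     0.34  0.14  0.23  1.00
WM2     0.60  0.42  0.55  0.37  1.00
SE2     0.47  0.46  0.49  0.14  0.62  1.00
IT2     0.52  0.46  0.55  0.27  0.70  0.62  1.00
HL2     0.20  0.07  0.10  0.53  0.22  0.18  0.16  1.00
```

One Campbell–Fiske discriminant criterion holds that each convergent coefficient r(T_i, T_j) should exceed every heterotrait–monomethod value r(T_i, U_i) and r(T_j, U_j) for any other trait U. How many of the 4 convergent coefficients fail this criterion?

Each convergent coefficient versus the relevant comparison correlations:
WM (methods 1·2): 0.60 vs {0.42, 0.62, 0.43, 0.70, 0.34, 0.22} → fail.
SE (methods 1·2): 0.46 vs {0.42, 0.62, 0.42, 0.62, 0.14, 0.18} → fail.
IT (methods 1·2): 0.55 vs {0.43, 0.70, 0.42, 0.62, 0.23, 0.16} → fail.
HL (methods 1·2): 0.53 vs {0.34, 0.22, 0.14, 0.18, 0.23, 0.16} → pass.
3 of 4 fail.

3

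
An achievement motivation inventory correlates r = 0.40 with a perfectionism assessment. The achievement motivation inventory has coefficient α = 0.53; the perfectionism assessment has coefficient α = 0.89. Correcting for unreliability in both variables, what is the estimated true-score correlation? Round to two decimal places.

0.58

r_true = r_obs / √(r_xx · r_yy) = 0.40 / √(0.53 × 0.89) = 0.40 / √0.4717 = 0.40 / 0.6868 ≈ 0.58.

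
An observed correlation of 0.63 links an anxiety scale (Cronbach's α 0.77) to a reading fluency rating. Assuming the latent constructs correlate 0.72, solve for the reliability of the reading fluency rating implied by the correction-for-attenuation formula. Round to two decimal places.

r_true = r_obs / √(r_xx · r_yy) ⇒ 0.72 = 0.63 / √(0.77 · r_yy).
√(0.77 · r_yy) = 0.63 / 0.72 = 0.8750; 0.77 · r_yy = 0.7656; r_yy = 0.7656 / 0.77 ≈ 0.99.

0.99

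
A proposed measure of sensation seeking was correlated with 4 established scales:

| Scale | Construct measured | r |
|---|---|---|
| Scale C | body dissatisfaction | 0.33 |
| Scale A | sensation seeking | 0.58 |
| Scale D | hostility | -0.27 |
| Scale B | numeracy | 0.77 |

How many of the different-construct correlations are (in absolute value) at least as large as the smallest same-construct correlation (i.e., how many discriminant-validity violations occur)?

Convergent (same construct = sensation seeking): Scale A.
Smallest convergent = 0.58. Discriminant |r|: 0.33, 0.27, 0.77; count ≥ 0.58 → 1.

1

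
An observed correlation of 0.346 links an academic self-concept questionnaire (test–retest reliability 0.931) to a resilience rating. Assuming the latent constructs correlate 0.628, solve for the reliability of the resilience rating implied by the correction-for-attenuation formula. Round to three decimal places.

0.326

r_true = r_obs / √(r_xx · r_yy) ⇒ 0.628 = 0.346 / √(0.931 · r_yy).
√(0.931 · r_yy) = 0.346 / 0.628 = 0.5510; 0.931 · r_yy = 0.3036; r_yy = 0.3036 / 0.931 ≈ 0.326.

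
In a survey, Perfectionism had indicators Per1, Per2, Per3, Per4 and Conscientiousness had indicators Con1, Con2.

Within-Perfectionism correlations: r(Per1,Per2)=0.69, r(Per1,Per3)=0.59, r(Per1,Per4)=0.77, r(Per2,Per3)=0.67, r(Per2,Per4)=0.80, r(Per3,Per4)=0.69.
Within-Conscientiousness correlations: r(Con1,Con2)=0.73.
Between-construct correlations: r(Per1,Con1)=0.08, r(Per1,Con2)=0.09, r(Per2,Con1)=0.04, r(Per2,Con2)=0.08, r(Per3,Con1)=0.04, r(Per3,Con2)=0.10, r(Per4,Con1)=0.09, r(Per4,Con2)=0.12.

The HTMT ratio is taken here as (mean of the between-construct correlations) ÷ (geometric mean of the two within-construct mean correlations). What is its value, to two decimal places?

Mean heterotrait r = 0.64/8 = 0.0800.
Mean within-Per = 4.21/6 = 0.7017; mean within-Con = 0.73/1 = 0.7300.
Geometric mean = √(0.7017 × 0.7300) = 0.7157.
HTMT = 0.0800 / 0.7157 = 0.11.

0.11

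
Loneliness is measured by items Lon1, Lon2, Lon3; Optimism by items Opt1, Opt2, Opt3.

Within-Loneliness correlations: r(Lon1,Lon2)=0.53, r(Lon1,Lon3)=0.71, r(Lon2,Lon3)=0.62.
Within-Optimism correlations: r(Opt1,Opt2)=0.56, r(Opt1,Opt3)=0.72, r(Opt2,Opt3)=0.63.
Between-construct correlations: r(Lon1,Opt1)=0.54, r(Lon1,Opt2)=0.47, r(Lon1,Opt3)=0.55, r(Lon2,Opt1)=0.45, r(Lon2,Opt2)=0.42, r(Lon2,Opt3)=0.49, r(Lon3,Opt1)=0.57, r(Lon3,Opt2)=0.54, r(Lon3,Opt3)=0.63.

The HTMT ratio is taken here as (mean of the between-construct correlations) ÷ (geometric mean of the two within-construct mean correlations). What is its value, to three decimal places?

Mean between = 4.66/9 = 0.5178.
Mean within-Lon = 1.86/3 = 0.6200; mean within-Opt = 1.91/3 = 0.6367.
Geometric mean = √(0.6200 × 0.6367) = 0.6283.
HTMT = 0.5178 / 0.6283 = 0.824.

0.824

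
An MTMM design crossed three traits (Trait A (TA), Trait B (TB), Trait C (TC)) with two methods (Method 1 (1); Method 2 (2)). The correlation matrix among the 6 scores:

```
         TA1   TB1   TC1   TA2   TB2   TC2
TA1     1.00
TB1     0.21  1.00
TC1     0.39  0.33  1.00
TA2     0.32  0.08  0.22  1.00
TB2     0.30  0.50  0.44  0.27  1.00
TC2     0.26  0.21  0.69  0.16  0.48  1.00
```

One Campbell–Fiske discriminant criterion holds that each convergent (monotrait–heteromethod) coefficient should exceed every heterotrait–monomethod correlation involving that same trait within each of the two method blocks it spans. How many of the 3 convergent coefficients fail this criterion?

1

Each convergent coefficient versus the relevant comparison correlations:
TA (methods 1·2): 0.32 vs {0.21, 0.27, 0.39, 0.16} → fail.
TB (methods 1·2): 0.50 vs {0.21, 0.27, 0.33, 0.48} → pass.
TC (methods 1·2): 0.69 vs {0.39, 0.16, 0.33, 0.48} → pass.
1 of 3 fail.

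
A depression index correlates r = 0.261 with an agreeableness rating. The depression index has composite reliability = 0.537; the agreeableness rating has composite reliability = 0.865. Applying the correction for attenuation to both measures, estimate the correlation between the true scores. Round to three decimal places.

r_true = r_obs / √(r_xx · r_yy) = 0.261 / √(0.537 × 0.865) = 0.261 / √0.464505 = 0.261 / 0.6815 ≈ 0.383.

0.383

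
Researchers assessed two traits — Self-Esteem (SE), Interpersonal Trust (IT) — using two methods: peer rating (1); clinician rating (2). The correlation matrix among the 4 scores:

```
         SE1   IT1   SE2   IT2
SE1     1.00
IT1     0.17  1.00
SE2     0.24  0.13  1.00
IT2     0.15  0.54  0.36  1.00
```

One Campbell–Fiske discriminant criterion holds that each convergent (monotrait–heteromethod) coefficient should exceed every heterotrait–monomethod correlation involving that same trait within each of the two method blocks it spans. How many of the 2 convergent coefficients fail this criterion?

Each convergent coefficient versus the relevant comparison correlations:
SE (methods 1·2): 0.24 vs {0.17, 0.36} → fail.
IT (methods 1·2): 0.54 vs {0.17, 0.36} → pass.
1 of 2 fail.

1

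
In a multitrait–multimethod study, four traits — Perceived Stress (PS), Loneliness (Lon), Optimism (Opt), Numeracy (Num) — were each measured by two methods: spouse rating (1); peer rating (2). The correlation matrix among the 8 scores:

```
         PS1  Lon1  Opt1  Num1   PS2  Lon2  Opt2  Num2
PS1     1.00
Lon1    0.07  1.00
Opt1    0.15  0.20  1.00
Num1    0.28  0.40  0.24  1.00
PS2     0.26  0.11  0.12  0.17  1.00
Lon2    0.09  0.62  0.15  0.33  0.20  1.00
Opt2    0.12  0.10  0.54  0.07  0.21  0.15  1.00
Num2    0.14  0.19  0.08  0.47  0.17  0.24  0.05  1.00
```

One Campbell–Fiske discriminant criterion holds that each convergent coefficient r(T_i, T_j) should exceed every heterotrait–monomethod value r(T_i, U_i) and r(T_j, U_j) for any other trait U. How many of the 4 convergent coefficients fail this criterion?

1

Convergent coefficients and their comparison sets:
PS (methods 1·2): 0.26 vs {0.07, 0.20, 0.15, 0.21, 0.28, 0.17} → fail.
Lon (methods 1·2): 0.62 vs {0.07, 0.20, 0.20, 0.15, 0.40, 0.24} → pass.
Opt (methods 1·2): 0.54 vs {0.15, 0.21, 0.20, 0.15, 0.24, 0.05} → pass.
Num (methods 1·2): 0.47 vs {0.28, 0.17, 0.40, 0.24, 0.24, 0.05} → pass.
1 of 4 fail.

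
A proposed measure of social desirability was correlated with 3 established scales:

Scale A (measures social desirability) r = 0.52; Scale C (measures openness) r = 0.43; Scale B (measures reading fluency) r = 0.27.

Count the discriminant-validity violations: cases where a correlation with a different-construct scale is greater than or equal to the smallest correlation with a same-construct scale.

0

Convergent (same construct = social desirability): Scale A.
Smallest convergent = 0.52. Discriminant values: 0.43, 0.27; count ≥ 0.52 → 0.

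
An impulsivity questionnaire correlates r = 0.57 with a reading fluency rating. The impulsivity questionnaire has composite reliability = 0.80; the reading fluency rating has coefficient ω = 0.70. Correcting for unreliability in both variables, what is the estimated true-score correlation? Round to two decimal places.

0.76

r_true = r_obs / √(r_xx · r_yy) = 0.57 / √(0.80 × 0.70) = 0.57 / √0.5600 = 0.57 / 0.7483 ≈ 0.76.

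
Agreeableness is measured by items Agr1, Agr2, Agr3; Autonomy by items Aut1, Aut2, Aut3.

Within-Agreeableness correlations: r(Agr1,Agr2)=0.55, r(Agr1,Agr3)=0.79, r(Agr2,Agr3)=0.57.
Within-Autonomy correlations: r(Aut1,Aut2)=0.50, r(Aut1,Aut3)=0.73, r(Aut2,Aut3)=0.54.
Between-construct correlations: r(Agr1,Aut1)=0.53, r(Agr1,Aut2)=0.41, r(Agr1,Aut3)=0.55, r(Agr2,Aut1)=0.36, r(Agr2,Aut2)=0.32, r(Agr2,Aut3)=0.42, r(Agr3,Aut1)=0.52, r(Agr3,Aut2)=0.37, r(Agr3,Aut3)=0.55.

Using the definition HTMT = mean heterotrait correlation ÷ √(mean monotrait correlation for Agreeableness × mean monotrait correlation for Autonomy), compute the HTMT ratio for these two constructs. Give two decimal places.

Mean between = 4.03/9 = 0.4478.
Mean within-Agr = 1.91/3 = 0.6367; mean within-Aut = 1.77/3 = 0.5900.
Geometric mean = √(0.6367 × 0.5900) = 0.6129.
HTMT = 0.4478 / 0.6129 = 0.73.

0.73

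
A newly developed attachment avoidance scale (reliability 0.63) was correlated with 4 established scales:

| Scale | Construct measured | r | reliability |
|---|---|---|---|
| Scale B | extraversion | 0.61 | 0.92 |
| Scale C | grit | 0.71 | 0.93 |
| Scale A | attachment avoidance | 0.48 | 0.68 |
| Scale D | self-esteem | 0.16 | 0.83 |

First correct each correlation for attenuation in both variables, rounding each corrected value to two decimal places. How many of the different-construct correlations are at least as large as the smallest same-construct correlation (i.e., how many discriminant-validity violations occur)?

Disattenuated r (r / √(r_scale · r_new)):
  Scale B (disc): 0.61 / √(0.92·0.63) = 0.80
  Scale C (disc): 0.71 / √(0.93·0.63) = 0.93
  Scale A (conv): 0.48 / √(0.68·0.63) = 0.73
  Scale D (disc): 0.16 / √(0.83·0.63) = 0.22
Smallest convergent = 0.73. Discriminant values: 0.80, 0.93, 0.22; count ≥ 0.73 → 2.

2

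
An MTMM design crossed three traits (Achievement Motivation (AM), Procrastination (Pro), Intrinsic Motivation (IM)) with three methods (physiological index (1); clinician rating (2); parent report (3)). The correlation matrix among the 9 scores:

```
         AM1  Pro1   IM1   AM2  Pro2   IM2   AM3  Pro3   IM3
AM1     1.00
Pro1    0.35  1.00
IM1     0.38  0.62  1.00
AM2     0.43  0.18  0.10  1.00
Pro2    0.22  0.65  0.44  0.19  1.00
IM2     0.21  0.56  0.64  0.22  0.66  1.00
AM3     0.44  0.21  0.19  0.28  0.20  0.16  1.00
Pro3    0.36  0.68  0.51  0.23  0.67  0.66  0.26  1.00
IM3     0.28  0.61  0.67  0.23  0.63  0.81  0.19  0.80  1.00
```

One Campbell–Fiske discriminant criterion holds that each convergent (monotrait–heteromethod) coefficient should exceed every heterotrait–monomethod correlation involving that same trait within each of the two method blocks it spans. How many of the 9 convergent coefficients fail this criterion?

5

Checking each validity diagonal entry against its comparison values:
AM (methods 1·2): 0.43 vs {0.35, 0.19, 0.38, 0.22} → pass.
AM (methods 1·3): 0.44 vs {0.35, 0.26, 0.38, 0.19} → pass.
AM (methods 2·3): 0.28 vs {0.19, 0.26, 0.22, 0.19} → pass.
Pro (methods 1·2): 0.65 vs {0.35, 0.19, 0.62, 0.66} → fail.
Pro (methods 1·3): 0.68 vs {0.35, 0.26, 0.62, 0.80} → fail.
Pro (methods 2·3): 0.67 vs {0.19, 0.26, 0.66, 0.80} → fail.
IM (methods 1·2): 0.64 vs {0.38, 0.22, 0.62, 0.66} → fail.
IM (methods 1·3): 0.67 vs {0.38, 0.19, 0.62, 0.80} → fail.
IM (methods 2·3): 0.81 vs {0.22, 0.19, 0.66, 0.80} → pass.
5 of 9 fail.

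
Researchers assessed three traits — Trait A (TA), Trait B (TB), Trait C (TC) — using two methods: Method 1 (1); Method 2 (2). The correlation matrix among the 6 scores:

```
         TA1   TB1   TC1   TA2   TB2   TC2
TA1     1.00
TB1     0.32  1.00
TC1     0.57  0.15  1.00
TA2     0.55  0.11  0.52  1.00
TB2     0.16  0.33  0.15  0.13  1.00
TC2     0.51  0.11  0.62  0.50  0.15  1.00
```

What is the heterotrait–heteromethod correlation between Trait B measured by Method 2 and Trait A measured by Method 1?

0.16

Different traits and methods: r(TB2, TA1) = 0.16.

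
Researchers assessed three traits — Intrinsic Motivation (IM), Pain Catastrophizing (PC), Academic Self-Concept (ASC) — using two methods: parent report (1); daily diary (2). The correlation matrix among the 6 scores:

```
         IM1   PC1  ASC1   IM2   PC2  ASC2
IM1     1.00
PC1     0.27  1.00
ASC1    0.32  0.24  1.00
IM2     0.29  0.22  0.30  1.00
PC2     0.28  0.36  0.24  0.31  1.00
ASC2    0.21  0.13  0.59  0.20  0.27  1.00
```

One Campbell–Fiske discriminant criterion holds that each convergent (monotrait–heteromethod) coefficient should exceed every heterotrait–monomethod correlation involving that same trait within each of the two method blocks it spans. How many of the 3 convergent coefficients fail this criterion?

Checking each validity diagonal entry against its comparison values:
IM (methods 1·2): 0.29 vs {0.27, 0.31, 0.32, 0.20} → fail.
PC (methods 1·2): 0.36 vs {0.27, 0.31, 0.24, 0.27} → pass.
ASC (methods 1·2): 0.59 vs {0.32, 0.20, 0.24, 0.27} → pass.
1 of 3 fail.

1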